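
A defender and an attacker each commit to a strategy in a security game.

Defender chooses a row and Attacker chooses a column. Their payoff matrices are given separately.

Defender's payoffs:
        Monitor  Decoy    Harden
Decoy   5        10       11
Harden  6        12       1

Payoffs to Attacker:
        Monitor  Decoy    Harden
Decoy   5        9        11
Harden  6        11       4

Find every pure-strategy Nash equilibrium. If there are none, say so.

Pure-strategy Nash equilibria: (Decoy, Harden); (Harden, Decoy)

(Decoy, Monitor): Defender can switch to Harden (5 → 6). Not NE.
(Decoy, Decoy): Defender can switch to Harden (10 → 12). Not NE.
(Decoy, Harden): Defender gets 11, best alternative 1; Attacker gets 11, best alternative 9. No profitable deviation — NE.
(Harden, Monitor): Attacker can switch to Decoy (6 → 11). Not NE.
(Harden, Decoy): Defender gets 12, best alternative 10; Attacker gets 11, best alternative 6. No profitable deviation — NE.
(Harden, Harden): Defender can switch to Decoy (1 → 11). Not NE.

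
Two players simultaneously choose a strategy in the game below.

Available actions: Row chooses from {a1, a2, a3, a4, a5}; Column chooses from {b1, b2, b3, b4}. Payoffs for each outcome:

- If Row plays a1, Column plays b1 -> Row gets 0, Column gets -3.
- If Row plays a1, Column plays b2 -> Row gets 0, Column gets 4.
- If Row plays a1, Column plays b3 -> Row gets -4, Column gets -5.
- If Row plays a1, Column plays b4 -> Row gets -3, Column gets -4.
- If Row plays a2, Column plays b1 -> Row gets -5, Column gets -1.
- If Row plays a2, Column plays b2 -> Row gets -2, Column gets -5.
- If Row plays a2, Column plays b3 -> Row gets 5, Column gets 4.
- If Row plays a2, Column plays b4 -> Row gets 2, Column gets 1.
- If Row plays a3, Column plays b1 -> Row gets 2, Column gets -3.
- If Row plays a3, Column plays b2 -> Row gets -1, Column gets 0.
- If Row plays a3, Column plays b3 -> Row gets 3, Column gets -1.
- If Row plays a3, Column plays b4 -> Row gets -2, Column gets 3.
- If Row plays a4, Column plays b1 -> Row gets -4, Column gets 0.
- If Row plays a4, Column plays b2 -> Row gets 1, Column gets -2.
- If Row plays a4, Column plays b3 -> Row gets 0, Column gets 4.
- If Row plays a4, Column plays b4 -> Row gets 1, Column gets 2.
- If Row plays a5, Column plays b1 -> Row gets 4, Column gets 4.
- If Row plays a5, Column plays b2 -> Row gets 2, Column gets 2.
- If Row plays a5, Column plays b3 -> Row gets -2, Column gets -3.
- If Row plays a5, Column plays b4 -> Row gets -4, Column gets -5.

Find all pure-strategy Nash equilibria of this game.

(a1, b1): Row can switch to a3 (0 → 2). Not NE.
(a1, b2): Row can switch to a4 (0 → 1). Not NE.
(a1, b3): Row can switch to a2 (-4 → 5). Not NE.
(a1, b4): Row can switch to a2 (-3 → 2). Not NE.
(a2, b1): Row can switch to a1 (-5 → 0). Not NE.
(a2, b2): Row can switch to a1 (-2 → 0). Not NE.
(a2, b3): Row gets 5, best alternative 3; Column gets 4, best alternative 1. No profitable deviation — NE.
(a2, b4): Column can switch to b3 (1 → 4). Not NE.
(a3, b1): Row can switch to a5 (2 → 4). Not NE.
(a5, b1): Row gets 4, best alternative 2; Column gets 4, best alternative 2. No profitable deviation — NE.
(The remaining 10 profiles each have a profitable deviation by the same check.)

Pure-strategy Nash equilibria: (a2, b3); (a5, b1)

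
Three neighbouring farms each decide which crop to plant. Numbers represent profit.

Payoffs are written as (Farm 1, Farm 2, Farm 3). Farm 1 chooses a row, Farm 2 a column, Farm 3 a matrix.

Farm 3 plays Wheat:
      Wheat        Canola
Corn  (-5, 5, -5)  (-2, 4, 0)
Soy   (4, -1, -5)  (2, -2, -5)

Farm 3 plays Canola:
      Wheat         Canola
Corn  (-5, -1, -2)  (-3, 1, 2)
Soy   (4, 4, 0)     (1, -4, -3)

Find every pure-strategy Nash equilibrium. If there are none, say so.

For each strategy profile, look for a profitable unilateral deviation.
(Corn, Wheat, Wheat): Farm 1 can switch to Soy (-5 → 4). Not NE.
(Corn, Wheat, Canola): Farm 1 can switch to Soy (-5 → 4). Not NE.
(Corn, Canola, Wheat): Farm 1 can switch to Soy (-2 → 2). Not NE.
(Corn, Canola, Canola): Farm 1 can switch to Soy (-3 → 1). Not NE.
(Soy, Wheat, Wheat): Farm 3 can switch to Canola (-5 → 0). Not NE.
(Soy, Wheat, Canola): Farm 1 gets 4, best alternative -5; Farm 2 gets 4, best alternative -4; Farm 3 gets 0, best alternative -5. No profitable deviation — NE.
(Soy, Canola, Wheat): Farm 2 can switch to Wheat (-2 → -1). Not NE.
(Soy, Canola, Canola): Farm 2 can switch to Wheat (-4 → 4). Not NE.

Pure NE: (Soy, Wheat, Canola)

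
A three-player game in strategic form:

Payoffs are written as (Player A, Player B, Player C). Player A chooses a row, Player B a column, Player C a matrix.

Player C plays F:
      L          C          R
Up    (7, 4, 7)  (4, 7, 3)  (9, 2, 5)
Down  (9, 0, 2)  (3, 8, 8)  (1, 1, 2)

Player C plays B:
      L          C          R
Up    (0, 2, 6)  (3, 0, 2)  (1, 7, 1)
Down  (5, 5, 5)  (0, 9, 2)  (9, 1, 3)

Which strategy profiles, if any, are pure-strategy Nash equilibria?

For each player, find the best response to each opponent profile; mutual best responses are the pure NE.
Player A against (L, F): payoffs 7, 9 → best response Down.
Player A against (L, B): payoffs 0, 5 → best response Down.
Player A against (C, F): payoffs 4, 3 → best response Up.
Player A against (C, B): payoffs 3, 0 → best response Up.
Player A against (R, F): payoffs 9, 1 → best response Up.
Player A against (R, B): payoffs 1, 9 → best response Down.
Player B against (Up, F): payoffs 4, 7, 2 → best response C.
Player B against (Up, B): payoffs 2, 0, 7 → best response R.
Player B against (Down, F): payoffs 0, 8, 1 → best response C.
Player B against (Down, B): payoffs 5, 9, 1 → best response C.
Player C against (Up, L): payoffs 7, 6 → best response F.
Player C against (Up, C): payoffs 3, 2 → best response F.
Player C against (Up, R): payoffs 5, 1 → best response F.
Player C against (Down, L): payoffs 2, 5 → best response B.
Player C against (Down, C): payoffs 8, 2 → best response F.
Player C against (Down, R): payoffs 2, 3 → best response B.
Mutual best responses: (Up, C, F).

The unique pure-strategy Nash equilibrium is (Up, C, F).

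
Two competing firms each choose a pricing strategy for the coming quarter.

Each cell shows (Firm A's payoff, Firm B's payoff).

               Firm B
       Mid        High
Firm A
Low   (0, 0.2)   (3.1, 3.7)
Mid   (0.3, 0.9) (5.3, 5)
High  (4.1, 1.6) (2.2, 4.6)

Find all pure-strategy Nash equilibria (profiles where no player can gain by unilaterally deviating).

Firm A against Mid: payoffs 0, 0.3, 4.1 → best response High.
Firm A against High: payoffs 3.1, 5.3, 2.2 → best response Mid.
Firm B against Low: payoffs 0.2, 3.7 → best response High.
Firm B against Mid: payoffs 0.9, 5 → best response High.
Firm B against High: payoffs 1.6, 4.6 → best response High.
Mutual best responses: (Mid, High).

(Mid, High)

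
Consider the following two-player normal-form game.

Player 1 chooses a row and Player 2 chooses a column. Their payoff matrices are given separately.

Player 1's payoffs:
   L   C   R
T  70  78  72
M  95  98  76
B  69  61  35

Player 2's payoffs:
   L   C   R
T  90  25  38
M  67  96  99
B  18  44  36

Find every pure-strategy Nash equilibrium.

Player 1 against L: payoffs 70, 95, 69 → best response M.
Player 1 against C: payoffs 78, 98, 61 → best response M.
Player 1 against R: payoffs 72, 76, 35 → best response M.
Player 2 against T: payoffs 90, 25, 38 → best response L.
Player 2 against M: payoffs 67, 96, 99 → best response R.
Player 2 against B: payoffs 18, 44, 36 → best response C.
Mutual best responses: (M, R).

(M, R)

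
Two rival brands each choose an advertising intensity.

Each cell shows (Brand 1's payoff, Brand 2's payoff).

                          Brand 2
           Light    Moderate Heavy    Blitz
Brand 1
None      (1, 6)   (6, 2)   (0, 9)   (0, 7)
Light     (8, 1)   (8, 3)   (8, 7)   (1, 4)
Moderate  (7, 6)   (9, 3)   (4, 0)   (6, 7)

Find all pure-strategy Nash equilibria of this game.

The pure Nash equilibria are (Light, Heavy); (Moderate, Blitz).

(None, Light): Brand 1 can switch to Light (1 → 8). Not NE.
(None, Moderate): Brand 1 can switch to Light (6 → 8). Not NE.
(None, Heavy): Brand 1 can switch to Light (0 → 8). Not NE.
(None, Blitz): Brand 1 can switch to Light (0 → 1). Not NE.
(Light, Light): Brand 2 can switch to Moderate (1 → 3). Not NE.
(Light, Moderate): Brand 1 can switch to Moderate (8 → 9). Not NE.
(Light, Heavy): Brand 1 gets 8, best alternative 4; Brand 2 gets 7, best alternative 4. No profitable deviation — NE.
(Moderate, Blitz): Brand 1 gets 6, best alternative 1; Brand 2 gets 7, best alternative 6. No profitable deviation — NE.
(The remaining 4 profiles each have a profitable deviation by the same check.)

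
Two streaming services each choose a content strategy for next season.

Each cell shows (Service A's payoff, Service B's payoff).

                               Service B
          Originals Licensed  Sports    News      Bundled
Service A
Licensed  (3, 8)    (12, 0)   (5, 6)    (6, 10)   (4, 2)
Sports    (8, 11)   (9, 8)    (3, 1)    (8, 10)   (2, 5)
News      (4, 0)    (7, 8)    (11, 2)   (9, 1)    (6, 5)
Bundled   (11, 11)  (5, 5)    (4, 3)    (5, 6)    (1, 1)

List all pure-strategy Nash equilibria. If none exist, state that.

Service A against Originals: payoffs 3, 8, 4, 11 → best response Bundled.
Service A against Licensed: payoffs 12, 9, 7, 5 → best response Licensed.
Service A against Sports: payoffs 5, 3, 11, 4 → best response News.
Service A against News: payoffs 6, 8, 9, 5 → best response News.
Service A against Bundled: payoffs 4, 2, 6, 1 → best response News.
Service B against Licensed: payoffs 8, 0, 6, 10, 2 → best response News.
Service B against Sports: payoffs 11, 8, 1, 10, 5 → best response Originals.
Service B against News: payoffs 0, 8, 2, 1, 5 → best response Licensed.
Service B against Bundled: payoffs 11, 5, 3, 6, 1 → best response Originals.
Mutual best responses: (Bundled, Originals).

(Bundled, Originals)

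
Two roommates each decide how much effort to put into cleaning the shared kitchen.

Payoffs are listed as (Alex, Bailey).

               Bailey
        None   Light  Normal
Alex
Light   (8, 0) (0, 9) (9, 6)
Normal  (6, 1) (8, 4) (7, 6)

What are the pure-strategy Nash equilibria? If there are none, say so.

(Light, None): Bailey can switch to Light (0 → 9). Not NE.
(Light, Light): Alex can switch to Normal (0 → 8). Not NE.
(Light, Normal): Bailey can switch to Light (6 → 9). Not NE.
(Normal, None): Alex can switch to Light (6 → 8). Not NE.
(Normal, Light): Bailey can switch to Normal (4 → 6). Not NE.
(Normal, Normal): Alex can switch to Light (7 → 9). Not NE.

This game has no pure Nash equilibrium.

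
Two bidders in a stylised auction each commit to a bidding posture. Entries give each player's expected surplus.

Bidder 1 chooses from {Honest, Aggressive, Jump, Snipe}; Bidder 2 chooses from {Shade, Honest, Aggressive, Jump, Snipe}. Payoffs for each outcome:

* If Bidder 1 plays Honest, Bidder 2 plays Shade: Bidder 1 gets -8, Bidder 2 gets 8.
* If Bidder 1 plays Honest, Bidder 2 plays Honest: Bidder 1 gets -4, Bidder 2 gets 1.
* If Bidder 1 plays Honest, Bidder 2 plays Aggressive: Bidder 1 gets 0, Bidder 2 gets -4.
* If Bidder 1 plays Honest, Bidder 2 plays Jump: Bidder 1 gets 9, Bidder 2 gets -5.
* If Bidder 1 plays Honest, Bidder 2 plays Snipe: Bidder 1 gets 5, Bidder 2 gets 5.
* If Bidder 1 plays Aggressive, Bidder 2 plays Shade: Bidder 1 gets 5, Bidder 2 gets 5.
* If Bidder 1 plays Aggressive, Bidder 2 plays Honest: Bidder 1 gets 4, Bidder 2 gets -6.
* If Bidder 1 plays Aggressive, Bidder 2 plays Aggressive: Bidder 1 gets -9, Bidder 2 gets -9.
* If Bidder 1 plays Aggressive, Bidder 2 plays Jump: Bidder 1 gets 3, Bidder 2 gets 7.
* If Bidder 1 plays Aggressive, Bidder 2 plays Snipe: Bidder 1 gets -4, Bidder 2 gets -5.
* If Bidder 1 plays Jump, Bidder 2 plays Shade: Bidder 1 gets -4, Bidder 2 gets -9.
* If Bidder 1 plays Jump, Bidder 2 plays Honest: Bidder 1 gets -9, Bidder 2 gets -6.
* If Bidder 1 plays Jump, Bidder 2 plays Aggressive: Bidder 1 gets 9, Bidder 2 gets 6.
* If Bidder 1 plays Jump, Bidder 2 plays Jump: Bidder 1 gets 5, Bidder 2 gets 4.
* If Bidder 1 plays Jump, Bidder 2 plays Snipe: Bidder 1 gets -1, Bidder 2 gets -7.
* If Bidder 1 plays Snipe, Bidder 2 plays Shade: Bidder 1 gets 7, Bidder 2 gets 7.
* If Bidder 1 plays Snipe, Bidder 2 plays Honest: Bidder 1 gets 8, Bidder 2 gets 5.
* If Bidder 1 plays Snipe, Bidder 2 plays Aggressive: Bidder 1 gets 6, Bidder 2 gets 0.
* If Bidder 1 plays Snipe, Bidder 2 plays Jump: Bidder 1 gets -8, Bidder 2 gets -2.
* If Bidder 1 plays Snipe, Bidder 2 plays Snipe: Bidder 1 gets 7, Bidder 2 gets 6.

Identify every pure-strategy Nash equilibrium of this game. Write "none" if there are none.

Bidder 1 against Shade: payoffs -8, 5, -4, 7 → best response Snipe.
Bidder 1 against Honest: payoffs -4, 4, -9, 8 → best response Snipe.
Bidder 1 against Aggressive: payoffs 0, -9, 9, 6 → best response Jump.
Bidder 1 against Jump: payoffs 9, 3, 5, -8 → best response Honest.
Bidder 1 against Snipe: payoffs 5, -4, -1, 7 → best response Snipe.
Bidder 2 against Honest: payoffs 8, 1, -4, -5, 5 → best response Shade.
Bidder 2 against Aggressive: payoffs 5, -6, -9, 7, -5 → best response Jump.
Bidder 2 against Jump: payoffs -9, -6, 6, 4, -7 → best response Aggressive.
Bidder 2 against Snipe: payoffs 7, 5, 0, -2, 6 → best response Shade.
Mutual best responses: (Jump, Aggressive); (Snipe, Shade).

Pure-strategy Nash equilibria: (Jump, Aggressive), (Snipe, Shade)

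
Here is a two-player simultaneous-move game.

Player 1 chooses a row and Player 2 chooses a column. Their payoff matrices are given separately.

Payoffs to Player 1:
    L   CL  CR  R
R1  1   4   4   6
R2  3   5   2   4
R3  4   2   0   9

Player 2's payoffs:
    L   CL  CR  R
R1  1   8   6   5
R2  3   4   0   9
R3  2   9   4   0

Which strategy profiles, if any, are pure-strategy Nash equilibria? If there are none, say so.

Player 1 against L: payoffs 1, 3, 4 → best response R3.
Player 1 against CL: payoffs 4, 5, 2 → best response R2.
Player 1 against CR: payoffs 4, 2, 0 → best response R1.
Player 1 against R: payoffs 6, 4, 9 → best response R3.
Player 2 against R1: payoffs 1, 8, 6, 5 → best response CL.
Player 2 against R2: payoffs 3, 4, 0, 9 → best response R.
Player 2 against R3: payoffs 2, 9, 4, 0 → best response CL.
No profile is a mutual best response for all players.

No pure-strategy Nash equilibrium.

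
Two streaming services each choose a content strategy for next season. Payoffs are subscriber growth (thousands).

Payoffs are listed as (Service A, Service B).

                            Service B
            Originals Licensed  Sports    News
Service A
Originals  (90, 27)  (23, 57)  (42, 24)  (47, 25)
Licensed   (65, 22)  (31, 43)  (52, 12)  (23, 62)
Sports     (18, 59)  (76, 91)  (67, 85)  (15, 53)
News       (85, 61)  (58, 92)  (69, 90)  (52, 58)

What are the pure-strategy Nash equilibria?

(Sports, Licensed)

For each player, find the best response to each opponent profile; mutual best responses are the pure NE.
Service A against Originals: payoffs 90, 65, 18, 85 → best response Originals.
Service A against Licensed: payoffs 23, 31, 76, 58 → best response Sports.
Service A against Sports: payoffs 42, 52, 67, 69 → best response News.
Service A against News: payoffs 47, 23, 15, 52 → best response News.
Service B against Originals: payoffs 27, 57, 24, 25 → best response Licensed.
Service B against Licensed: payoffs 22, 43, 12, 62 → best response News.
Service B against Sports: payoffs 59, 91, 85, 53 → best response Licensed.
Service B against News: payoffs 61, 92, 90, 58 → best response Licensed.
Mutual best responses: (Sports, Licensed).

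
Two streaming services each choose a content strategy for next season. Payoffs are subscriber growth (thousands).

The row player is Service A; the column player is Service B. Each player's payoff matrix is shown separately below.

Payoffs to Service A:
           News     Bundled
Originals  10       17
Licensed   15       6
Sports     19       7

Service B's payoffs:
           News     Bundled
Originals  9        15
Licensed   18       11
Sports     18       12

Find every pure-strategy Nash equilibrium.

Pure-strategy Nash equilibria: (Originals, Bundled) and (Sports, News)

Service A against News: payoffs 10, 15, 19 → best response Sports.
Service A against Bundled: payoffs 17, 6, 7 → best response Originals.
Service B against Originals: payoffs 9, 15 → best response Bundled.
Service B against Licensed: payoffs 18, 11 → best response News.
Service B against Sports: payoffs 18, 12 → best response News.
Mutual best responses: (Originals, Bundled); (Sports, News).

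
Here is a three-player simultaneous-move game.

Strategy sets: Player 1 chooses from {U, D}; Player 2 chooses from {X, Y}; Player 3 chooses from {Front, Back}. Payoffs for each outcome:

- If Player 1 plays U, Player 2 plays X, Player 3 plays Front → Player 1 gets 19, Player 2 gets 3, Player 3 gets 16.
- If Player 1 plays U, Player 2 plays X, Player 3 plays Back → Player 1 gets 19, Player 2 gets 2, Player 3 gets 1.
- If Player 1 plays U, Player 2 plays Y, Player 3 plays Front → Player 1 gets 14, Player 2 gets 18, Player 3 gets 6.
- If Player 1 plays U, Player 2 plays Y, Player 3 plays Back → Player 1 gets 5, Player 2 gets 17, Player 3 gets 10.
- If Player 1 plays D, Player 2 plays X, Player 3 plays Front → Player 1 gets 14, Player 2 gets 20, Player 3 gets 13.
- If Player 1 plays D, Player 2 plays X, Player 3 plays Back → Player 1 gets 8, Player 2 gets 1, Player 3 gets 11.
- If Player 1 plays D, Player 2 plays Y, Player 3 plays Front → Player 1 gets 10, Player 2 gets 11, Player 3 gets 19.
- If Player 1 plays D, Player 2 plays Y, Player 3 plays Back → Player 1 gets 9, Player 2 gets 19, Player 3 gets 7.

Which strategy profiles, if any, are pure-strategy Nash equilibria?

This game has no pure Nash equilibrium.

(U, X, Front): Player 2 can switch to Y (3 → 18). Not NE.
(U, X, Back): Player 2 can switch to Y (2 → 17). Not NE.
(U, Y, Front): Player 3 can switch to Back (6 → 10). Not NE.
(U, Y, Back): Player 1 can switch to D (5 → 9). Not NE.
(D, X, Front): Player 1 can switch to U (14 → 19). Not NE.
(D, X, Back): Player 1 can switch to U (8 → 19). Not NE.
(D, Y, Front): Player 1 can switch to U (10 → 14). Not NE.
(D, Y, Back): Player 3 can switch to Front (7 → 19). Not NE.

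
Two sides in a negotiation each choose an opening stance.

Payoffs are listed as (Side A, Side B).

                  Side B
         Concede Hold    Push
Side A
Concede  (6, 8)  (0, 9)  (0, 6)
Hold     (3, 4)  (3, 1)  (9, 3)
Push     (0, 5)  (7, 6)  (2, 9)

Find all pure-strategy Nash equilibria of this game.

Check each profile: it is a Nash equilibrium iff no player can strictly gain by switching unilaterally.
(Concede, Concede): Side B can switch to Hold (8 → 9). Not NE.
(Concede, Hold): Side A can switch to Hold (0 → 3). Not NE.
(Concede, Push): Side A can switch to Hold (0 → 9). Not NE.
(Hold, Concede): Side A can switch to Concede (3 → 6). Not NE.
(Hold, Hold): Side A can switch to Push (3 → 7). Not NE.
(Hold, Push): Side B can switch to Concede (3 → 4). Not NE.
(The remaining 3 profiles each have a profitable deviation by the same check.)

This game has no pure Nash equilibrium.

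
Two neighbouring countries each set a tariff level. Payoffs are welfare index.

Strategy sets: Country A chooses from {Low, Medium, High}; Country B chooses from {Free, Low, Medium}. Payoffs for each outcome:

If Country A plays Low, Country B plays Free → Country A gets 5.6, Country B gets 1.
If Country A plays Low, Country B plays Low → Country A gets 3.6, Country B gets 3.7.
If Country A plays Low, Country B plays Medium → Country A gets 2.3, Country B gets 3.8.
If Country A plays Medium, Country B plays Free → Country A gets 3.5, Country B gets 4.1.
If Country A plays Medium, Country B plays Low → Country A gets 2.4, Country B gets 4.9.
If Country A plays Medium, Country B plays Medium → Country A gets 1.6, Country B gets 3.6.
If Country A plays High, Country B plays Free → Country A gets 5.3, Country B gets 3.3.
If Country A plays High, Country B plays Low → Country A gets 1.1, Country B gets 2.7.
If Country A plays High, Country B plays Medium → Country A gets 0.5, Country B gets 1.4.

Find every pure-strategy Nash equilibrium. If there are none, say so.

For each player, find the best response to each opponent profile; mutual best responses are the pure NE.
Country A against Free: payoffs 5.6, 3.5, 5.3 → best response Low.
Country A against Low: payoffs 3.6, 2.4, 1.1 → best response Low.
Country A against Medium: payoffs 2.3, 1.6, 0.5 → best response Low.
Country B against Low: payoffs 1, 3.7, 3.8 → best response Medium.
Country B against Medium: payoffs 4.1, 4.9, 3.6 → best response Low.
Country B against High: payoffs 3.3, 2.7, 1.4 → best response Free.
Mutual best responses: (Low, Medium).

(Low, Medium)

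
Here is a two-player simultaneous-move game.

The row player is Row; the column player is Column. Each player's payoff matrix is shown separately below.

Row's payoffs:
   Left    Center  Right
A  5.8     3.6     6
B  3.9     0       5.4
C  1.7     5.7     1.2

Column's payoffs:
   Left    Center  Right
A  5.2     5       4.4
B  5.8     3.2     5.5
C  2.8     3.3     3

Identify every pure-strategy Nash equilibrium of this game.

Pure-strategy Nash equilibria: (A, Left) and (C, Center)

(A, Left): Row gets 5.8, best alternative 3.9; Column gets 5.2, best alternative 5. No profitable deviation — NE.
(A, Center): Row can switch to C (3.6 → 5.7). Not NE.
(A, Right): Column can switch to Left (4.4 → 5.2). Not NE.
(B, Left): Row can switch to A (3.9 → 5.8). Not NE.
(B, Center): Row can switch to A (0 → 3.6). Not NE.
(B, Right): Row can switch to A (5.4 → 6). Not NE.
(C, Left): Row can switch to A (1.7 → 5.8). Not NE.
(C, Center): Row gets 5.7, best alternative 3.6; Column gets 3.3, best alternative 3. No profitable deviation — NE.
(The remaining 1 profile has a profitable deviation by the same check.)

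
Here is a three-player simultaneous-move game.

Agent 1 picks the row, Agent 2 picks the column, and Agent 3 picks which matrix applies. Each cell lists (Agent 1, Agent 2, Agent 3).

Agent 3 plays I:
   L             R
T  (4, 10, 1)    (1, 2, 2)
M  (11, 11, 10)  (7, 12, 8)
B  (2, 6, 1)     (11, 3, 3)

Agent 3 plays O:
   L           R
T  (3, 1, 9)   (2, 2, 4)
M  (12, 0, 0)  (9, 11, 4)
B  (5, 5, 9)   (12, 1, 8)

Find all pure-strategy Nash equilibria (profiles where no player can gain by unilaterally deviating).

none

Check each profile: it is a Nash equilibrium iff no player can strictly gain by switching unilaterally.
(T, L, I): Agent 1 can switch to M (4 → 11). Not NE.
(T, L, O): Agent 1 can switch to M (3 → 12). Not NE.
(T, R, I): Agent 1 can switch to M (1 → 7). Not NE.
(T, R, O): Agent 1 can switch to M (2 → 9). Not NE.
(M, L, I): Agent 2 can switch to R (11 → 12). Not NE.
(M, L, O): Agent 2 can switch to R (0 → 11). Not NE.
(The remaining 6 profiles each have a profitable deviation by the same check.)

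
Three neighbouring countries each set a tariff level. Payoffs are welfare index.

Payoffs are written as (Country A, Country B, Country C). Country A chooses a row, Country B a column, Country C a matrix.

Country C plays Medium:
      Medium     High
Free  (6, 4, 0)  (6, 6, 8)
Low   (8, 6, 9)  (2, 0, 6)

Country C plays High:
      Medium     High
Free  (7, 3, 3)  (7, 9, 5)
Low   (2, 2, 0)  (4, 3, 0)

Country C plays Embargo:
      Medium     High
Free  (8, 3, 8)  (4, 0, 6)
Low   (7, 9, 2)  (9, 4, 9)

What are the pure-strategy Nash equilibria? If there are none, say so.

The pure Nash equilibria are (Free, Medium, Embargo), (Free, High, Medium), (Low, Medium, Medium).

Country A against (Medium, Medium): payoffs 6, 8 → best response Low.
Country A against (Medium, High): payoffs 7, 2 → best response Free.
Country A against (Medium, Embargo): payoffs 8, 7 → best response Free.
Country A against (High, Medium): payoffs 6, 2 → best response Free.
Country A against (High, High): payoffs 7, 4 → best response Free.
Country A against (High, Embargo): payoffs 4, 9 → best response Low.
Country B against (Free, Medium): payoffs 4, 6 → best response High.
Country B against (Free, High): payoffs 3, 9 → best response High.
Country B against (Free, Embargo): payoffs 3, 0 → best response Medium.
Country B against (Low, Medium): payoffs 6, 0 → best response Medium.
Country B against (Low, High): payoffs 2, 3 → best response High.
Country B against (Low, Embargo): payoffs 9, 4 → best response Medium.
Country C against (Free, Medium): payoffs 0, 3, 8 → best response Embargo.
Country C against (Free, High): payoffs 8, 5, 6 → best response Medium.
Country C against (Low, Medium): payoffs 9, 0, 2 → best response Medium.
Country C against (Low, High): payoffs 6, 0, 9 → best response Embargo.
Mutual best responses: (Free, Medium, Embargo); (Free, High, Medium); (Low, Medium, Medium).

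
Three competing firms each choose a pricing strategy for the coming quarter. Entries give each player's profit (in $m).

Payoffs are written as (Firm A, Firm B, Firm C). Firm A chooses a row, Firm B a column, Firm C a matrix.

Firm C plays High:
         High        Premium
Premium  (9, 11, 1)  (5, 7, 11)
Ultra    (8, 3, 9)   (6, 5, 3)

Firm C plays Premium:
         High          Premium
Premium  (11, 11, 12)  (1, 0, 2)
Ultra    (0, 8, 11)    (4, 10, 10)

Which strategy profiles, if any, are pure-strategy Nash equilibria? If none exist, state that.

(Premium, High, Premium) and (Ultra, Premium, Premium)

Firm A against (High, High): payoffs 9, 8 → best response Premium.
Firm A against (High, Premium): payoffs 11, 0 → best response Premium.
Firm A against (Premium, High): payoffs 5, 6 → best response Ultra.
Firm A against (Premium, Premium): payoffs 1, 4 → best response Ultra.
Firm B against (Premium, High): payoffs 11, 7 → best response High.
Firm B against (Premium, Premium): payoffs 11, 0 → best response High.
Firm B against (Ultra, High): payoffs 3, 5 → best response Premium.
Firm B against (Ultra, Premium): payoffs 8, 10 → best response Premium.
Firm C against (Premium, High): payoffs 1, 12 → best response Premium.
Firm C against (Premium, Premium): payoffs 11, 2 → best response High.
Firm C against (Ultra, High): payoffs 9, 11 → best response Premium.
Firm C against (Ultra, Premium): payoffs 3, 10 → best response Premium.
Mutual best responses: (Premium, High, Premium); (Ultra, Premium, Premium).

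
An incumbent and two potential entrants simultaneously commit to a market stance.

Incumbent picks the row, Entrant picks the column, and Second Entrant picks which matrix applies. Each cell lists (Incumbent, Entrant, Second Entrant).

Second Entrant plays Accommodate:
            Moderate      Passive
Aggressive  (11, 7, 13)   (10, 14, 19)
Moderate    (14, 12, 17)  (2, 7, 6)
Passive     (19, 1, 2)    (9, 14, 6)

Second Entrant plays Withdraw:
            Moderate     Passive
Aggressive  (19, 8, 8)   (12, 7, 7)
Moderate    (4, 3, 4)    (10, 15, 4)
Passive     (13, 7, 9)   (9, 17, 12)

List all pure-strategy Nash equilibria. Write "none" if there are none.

The unique pure-strategy Nash equilibrium is (Aggressive, Passive, Accommodate).

Incumbent against (Moderate, Accommodate): payoffs 11, 14, 19 → best response Passive.
Incumbent against (Moderate, Withdraw): payoffs 19, 4, 13 → best response Aggressive.
Incumbent against (Passive, Accommodate): payoffs 10, 2, 9 → best response Aggressive.
Incumbent against (Passive, Withdraw): payoffs 12, 10, 9 → best response Aggressive.
Entrant against (Aggressive, Accommodate): payoffs 7, 14 → best response Passive.
Entrant against (Aggressive, Withdraw): payoffs 8, 7 → best response Moderate.
Entrant against (Moderate, Accommodate): payoffs 12, 7 → best response Moderate.
Entrant against (Moderate, Withdraw): payoffs 3, 15 → best response Passive.
Entrant against (Passive, Accommodate): payoffs 1, 14 → best response Passive.
Entrant against (Passive, Withdraw): payoffs 7, 17 → best response Passive.
Second Entrant against (Aggressive, Moderate): payoffs 13, 8 → best response Accommodate.
Second Entrant against (Aggressive, Passive): payoffs 19, 7 → best response Accommodate.
Second Entrant against (Moderate, Moderate): payoffs 17, 4 → best response Accommodate.
Second Entrant against (Moderate, Passive): payoffs 6, 4 → best response Accommodate.
Second Entrant against (Passive, Moderate): payoffs 2, 9 → best response Withdraw.
Second Entrant against (Passive, Passive): payoffs 6, 12 → best response Withdraw.
Mutual best responses: (Aggressive, Passive, Accommodate).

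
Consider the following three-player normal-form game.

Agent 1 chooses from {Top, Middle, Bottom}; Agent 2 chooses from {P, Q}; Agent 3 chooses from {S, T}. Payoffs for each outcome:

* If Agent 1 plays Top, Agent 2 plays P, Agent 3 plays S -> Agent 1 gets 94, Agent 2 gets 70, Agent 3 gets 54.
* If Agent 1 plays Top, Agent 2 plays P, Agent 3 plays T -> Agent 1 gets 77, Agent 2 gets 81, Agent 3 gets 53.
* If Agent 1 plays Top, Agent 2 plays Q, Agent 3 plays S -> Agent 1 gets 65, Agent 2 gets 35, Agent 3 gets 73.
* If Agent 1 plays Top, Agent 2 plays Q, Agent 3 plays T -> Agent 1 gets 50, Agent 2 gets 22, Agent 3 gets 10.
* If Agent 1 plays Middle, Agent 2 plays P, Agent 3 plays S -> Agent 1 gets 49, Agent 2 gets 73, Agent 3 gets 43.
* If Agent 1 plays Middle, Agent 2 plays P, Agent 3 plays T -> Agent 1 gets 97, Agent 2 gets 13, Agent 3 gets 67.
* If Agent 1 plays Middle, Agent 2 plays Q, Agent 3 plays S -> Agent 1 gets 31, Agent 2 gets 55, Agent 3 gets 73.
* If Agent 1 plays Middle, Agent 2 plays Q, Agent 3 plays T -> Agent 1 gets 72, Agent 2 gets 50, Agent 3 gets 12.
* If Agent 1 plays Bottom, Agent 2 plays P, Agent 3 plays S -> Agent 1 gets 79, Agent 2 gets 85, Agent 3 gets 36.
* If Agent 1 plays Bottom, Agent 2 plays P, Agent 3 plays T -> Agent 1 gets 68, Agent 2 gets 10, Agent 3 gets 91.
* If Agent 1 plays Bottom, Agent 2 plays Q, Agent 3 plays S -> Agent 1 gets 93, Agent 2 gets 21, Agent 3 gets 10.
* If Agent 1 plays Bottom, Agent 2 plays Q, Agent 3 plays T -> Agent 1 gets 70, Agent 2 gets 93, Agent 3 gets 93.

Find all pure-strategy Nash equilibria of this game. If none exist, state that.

Agent 1 against (P, S): payoffs 94, 49, 79 → best response Top.
Agent 1 against (P, T): payoffs 77, 97, 68 → best response Middle.
Agent 1 against (Q, S): payoffs 65, 31, 93 → best response Bottom.
Agent 1 against (Q, T): payoffs 50, 72, 70 → best response Middle.
Agent 2 against (Top, S): payoffs 70, 35 → best response P.
Agent 2 against (Top, T): payoffs 81, 22 → best response P.
Agent 2 against (Middle, S): payoffs 73, 55 → best response P.
Agent 2 against (Middle, T): payoffs 13, 50 → best response Q.
Agent 2 against (Bottom, S): payoffs 85, 21 → best response P.
Agent 2 against (Bottom, T): payoffs 10, 93 → best response Q.
Agent 3 against (Top, P): payoffs 54, 53 → best response S.
Agent 3 against (Top, Q): payoffs 73, 10 → best response S.
Agent 3 against (Middle, P): payoffs 43, 67 → best response T.
Agent 3 against (Middle, Q): payoffs 73, 12 → best response S.
Agent 3 against (Bottom, P): payoffs 36, 91 → best response T.
Agent 3 against (Bottom, Q): payoffs 10, 93 → best response T.
Mutual best responses: (Top, P, S).

(Top, P, S)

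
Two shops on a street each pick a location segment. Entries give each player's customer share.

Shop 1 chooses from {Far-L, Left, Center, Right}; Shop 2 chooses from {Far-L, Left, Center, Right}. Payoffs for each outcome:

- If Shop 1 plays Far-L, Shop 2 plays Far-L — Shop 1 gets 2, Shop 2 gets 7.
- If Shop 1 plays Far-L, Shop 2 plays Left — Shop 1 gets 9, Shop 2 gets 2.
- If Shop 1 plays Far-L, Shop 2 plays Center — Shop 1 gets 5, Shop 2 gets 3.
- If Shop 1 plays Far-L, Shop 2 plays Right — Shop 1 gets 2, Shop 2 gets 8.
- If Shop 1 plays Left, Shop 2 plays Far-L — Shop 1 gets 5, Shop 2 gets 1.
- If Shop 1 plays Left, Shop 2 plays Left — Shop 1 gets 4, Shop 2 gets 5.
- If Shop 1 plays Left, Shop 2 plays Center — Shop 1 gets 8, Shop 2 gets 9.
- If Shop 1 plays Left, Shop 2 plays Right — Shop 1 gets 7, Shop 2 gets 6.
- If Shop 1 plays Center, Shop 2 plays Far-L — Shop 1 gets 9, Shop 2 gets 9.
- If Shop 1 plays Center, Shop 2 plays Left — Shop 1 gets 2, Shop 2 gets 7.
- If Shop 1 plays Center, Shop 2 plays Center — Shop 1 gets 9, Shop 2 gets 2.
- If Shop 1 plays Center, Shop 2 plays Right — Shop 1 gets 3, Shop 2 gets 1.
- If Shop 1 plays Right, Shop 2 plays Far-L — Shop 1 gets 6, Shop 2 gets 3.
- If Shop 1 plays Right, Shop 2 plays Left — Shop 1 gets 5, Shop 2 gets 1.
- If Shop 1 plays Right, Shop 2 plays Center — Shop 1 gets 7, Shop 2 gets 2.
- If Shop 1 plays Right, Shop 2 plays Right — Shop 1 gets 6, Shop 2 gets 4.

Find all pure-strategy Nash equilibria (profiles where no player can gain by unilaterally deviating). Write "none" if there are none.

Shop 1 against Far-L: payoffs 2, 5, 9, 6 → best response Center.
Shop 1 against Left: payoffs 9, 4, 2, 5 → best response Far-L.
Shop 1 against Center: payoffs 5, 8, 9, 7 → best response Center.
Shop 1 against Right: payoffs 2, 7, 3, 6 → best response Left.
Shop 2 against Far-L: payoffs 7, 2, 3, 8 → best response Right.
Shop 2 against Left: payoffs 1, 5, 9, 6 → best response Center.
Shop 2 against Center: payoffs 9, 7, 2, 1 → best response Far-L.
Shop 2 against Right: payoffs 3, 1, 2, 4 → best response Right.
Mutual best responses: (Center, Far-L).

The unique pure-strategy Nash equilibrium is (Center, Far-L).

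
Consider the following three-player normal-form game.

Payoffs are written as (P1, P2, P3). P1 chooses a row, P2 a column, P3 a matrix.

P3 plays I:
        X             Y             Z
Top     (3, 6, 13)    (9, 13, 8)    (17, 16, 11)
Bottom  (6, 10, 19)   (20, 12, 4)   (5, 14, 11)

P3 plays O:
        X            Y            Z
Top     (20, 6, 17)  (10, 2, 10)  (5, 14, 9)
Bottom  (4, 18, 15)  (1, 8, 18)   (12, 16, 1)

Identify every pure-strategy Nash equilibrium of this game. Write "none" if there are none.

The unique pure-strategy Nash equilibrium is (Top, Z, I).

P1 against (X, I): payoffs 3, 6 → best response Bottom.
P1 against (X, O): payoffs 20, 4 → best response Top.
P1 against (Y, I): payoffs 9, 20 → best response Bottom.
P1 against (Y, O): payoffs 10, 1 → best response Top.
P1 against (Z, I): payoffs 17, 5 → best response Top.
P1 against (Z, O): payoffs 5, 12 → best response Bottom.
P2 against (Top, I): payoffs 6, 13, 16 → best response Z.
P2 against (Top, O): payoffs 6, 2, 14 → best response Z.
P2 against (Bottom, I): payoffs 10, 12, 14 → best response Z.
P2 against (Bottom, O): payoffs 18, 8, 16 → best response X.
P3 against (Top, X): payoffs 13, 17 → best response O.
P3 against (Top, Y): payoffs 8, 10 → best response O.
P3 against (Top, Z): payoffs 11, 9 → best response I.
P3 against (Bottom, X): payoffs 19, 15 → best response I.
P3 against (Bottom, Y): payoffs 4, 18 → best response O.
P3 against (Bottom, Z): payoffs 11, 1 → best response I.
Mutual best responses: (Top, Z, I).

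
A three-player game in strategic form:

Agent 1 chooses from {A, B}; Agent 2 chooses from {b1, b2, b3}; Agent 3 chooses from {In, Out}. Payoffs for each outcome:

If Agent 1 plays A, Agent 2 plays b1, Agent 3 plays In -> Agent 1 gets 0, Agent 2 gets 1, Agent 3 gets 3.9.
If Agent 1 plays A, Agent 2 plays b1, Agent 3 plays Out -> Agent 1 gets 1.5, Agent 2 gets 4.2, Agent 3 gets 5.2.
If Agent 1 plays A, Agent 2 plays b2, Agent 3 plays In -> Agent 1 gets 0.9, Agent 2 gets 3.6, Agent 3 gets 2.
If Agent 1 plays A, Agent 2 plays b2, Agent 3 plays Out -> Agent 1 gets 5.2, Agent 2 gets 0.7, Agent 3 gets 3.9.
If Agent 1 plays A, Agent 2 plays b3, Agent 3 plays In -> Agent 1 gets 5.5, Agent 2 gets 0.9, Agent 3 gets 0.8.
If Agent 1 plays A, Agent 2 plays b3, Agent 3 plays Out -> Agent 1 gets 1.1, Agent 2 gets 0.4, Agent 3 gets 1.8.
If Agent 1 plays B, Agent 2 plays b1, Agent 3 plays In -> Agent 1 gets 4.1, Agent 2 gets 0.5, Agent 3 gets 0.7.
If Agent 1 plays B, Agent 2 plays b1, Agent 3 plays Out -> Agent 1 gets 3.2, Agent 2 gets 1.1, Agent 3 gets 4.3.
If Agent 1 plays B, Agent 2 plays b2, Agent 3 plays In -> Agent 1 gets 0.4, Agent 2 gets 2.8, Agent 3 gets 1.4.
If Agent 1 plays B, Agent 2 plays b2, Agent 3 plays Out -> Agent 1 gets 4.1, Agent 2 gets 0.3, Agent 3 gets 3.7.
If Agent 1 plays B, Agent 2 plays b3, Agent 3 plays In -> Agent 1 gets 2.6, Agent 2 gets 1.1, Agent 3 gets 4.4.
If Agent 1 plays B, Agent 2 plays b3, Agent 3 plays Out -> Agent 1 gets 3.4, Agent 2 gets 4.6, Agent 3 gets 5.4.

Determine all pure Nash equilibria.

The unique pure-strategy Nash equilibrium is (B, b3, Out).

Agent 1 against (b1, In): payoffs 0, 4.1 → best response B.
Agent 1 against (b1, Out): payoffs 1.5, 3.2 → best response B.
Agent 1 against (b2, In): payoffs 0.9, 0.4 → best response A.
Agent 1 against (b2, Out): payoffs 5.2, 4.1 → best response A.
Agent 1 against (b3, In): payoffs 5.5, 2.6 → best response A.
Agent 1 against (b3, Out): payoffs 1.1, 3.4 → best response B.
Agent 2 against (A, In): payoffs 1, 3.6, 0.9 → best response b2.
Agent 2 against (A, Out): payoffs 4.2, 0.7, 0.4 → best response b1.
Agent 2 against (B, In): payoffs 0.5, 2.8, 1.1 → best response b2.
Agent 2 against (B, Out): payoffs 1.1, 0.3, 4.6 → best response b3.
Agent 3 against (A, b1): payoffs 3.9, 5.2 → best response Out.
Agent 3 against (A, b2): payoffs 2, 3.9 → best response Out.
Agent 3 against (A, b3): payoffs 0.8, 1.8 → best response Out.
Agent 3 against (B, b1): payoffs 0.7, 4.3 → best response Out.
Agent 3 against (B, b2): payoffs 1.4, 3.7 → best response Out.
Agent 3 against (B, b3): payoffs 4.4, 5.4 → best response Out.
Mutual best responses: (B, b3, Out).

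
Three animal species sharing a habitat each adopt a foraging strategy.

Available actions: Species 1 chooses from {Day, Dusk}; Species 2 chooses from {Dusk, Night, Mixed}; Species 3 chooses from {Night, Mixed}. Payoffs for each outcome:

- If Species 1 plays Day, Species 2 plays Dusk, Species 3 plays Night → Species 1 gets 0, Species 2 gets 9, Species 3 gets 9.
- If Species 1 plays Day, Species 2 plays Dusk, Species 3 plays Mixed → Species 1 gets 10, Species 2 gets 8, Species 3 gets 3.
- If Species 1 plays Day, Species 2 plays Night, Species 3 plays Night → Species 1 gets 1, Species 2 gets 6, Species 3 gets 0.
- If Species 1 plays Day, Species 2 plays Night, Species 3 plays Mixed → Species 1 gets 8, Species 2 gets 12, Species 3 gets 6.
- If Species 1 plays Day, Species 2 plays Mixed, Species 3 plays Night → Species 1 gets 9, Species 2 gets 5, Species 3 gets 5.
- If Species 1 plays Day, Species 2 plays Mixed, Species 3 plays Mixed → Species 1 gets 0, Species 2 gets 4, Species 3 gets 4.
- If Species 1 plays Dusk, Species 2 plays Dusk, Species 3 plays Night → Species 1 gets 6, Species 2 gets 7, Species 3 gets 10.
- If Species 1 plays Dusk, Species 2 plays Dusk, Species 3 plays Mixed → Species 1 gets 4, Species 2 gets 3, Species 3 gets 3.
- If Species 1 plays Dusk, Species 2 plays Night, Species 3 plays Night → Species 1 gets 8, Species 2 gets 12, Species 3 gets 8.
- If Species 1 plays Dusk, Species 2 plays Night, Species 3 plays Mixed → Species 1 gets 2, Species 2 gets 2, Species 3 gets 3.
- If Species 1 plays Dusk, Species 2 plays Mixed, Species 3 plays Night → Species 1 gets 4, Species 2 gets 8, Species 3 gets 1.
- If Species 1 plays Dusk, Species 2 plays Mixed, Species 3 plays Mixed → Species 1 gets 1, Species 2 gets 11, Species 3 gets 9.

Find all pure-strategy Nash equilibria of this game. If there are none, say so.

Species 1 against (Dusk, Night): payoffs 0, 6 → best response Dusk.
Species 1 against (Dusk, Mixed): payoffs 10, 4 → best response Day.
Species 1 against (Night, Night): payoffs 1, 8 → best response Dusk.
Species 1 against (Night, Mixed): payoffs 8, 2 → best response Day.
Species 1 against (Mixed, Night): payoffs 9, 4 → best response Day.
Species 1 against (Mixed, Mixed): payoffs 0, 1 → best response Dusk.
Species 2 against (Day, Night): payoffs 9, 6, 5 → best response Dusk.
Species 2 against (Day, Mixed): payoffs 8, 12, 4 → best response Night.
Species 2 against (Dusk, Night): payoffs 7, 12, 8 → best response Night.
Species 2 against (Dusk, Mixed): payoffs 3, 2, 11 → best response Mixed.
Species 3 against (Day, Dusk): payoffs 9, 3 → best response Night.
Species 3 against (Day, Night): payoffs 0, 6 → best response Mixed.
Species 3 against (Day, Mixed): payoffs 5, 4 → best response Night.
Species 3 against (Dusk, Dusk): payoffs 10, 3 → best response Night.
Species 3 against (Dusk, Night): payoffs 8, 3 → best response Night.
Species 3 against (Dusk, Mixed): payoffs 1, 9 → best response Mixed.
Mutual best responses: (Day, Night, Mixed); (Dusk, Night, Night); (Dusk, Mixed, Mixed).

The pure Nash equilibria are (Day, Night, Mixed); (Dusk, Night, Night); (Dusk, Mixed, Mixed).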